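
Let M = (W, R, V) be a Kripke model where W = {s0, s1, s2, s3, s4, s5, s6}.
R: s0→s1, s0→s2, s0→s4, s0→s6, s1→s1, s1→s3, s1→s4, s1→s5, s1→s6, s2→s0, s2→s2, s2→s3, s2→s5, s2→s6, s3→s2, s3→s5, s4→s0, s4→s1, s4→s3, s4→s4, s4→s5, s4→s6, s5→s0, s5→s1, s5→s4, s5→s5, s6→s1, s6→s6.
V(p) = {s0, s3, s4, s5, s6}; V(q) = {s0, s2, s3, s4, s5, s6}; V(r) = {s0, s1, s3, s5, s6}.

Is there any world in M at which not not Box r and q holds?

Let φ = not not Box r and q. Evaluate φ at each world:
  s0 (successors {s1, s2, s4, s6}): φ is false.
  s1 (successors {s1, s3, s4, s5, s6}): φ is false.
  s2 (successors {s0, s2, s3, s5, s6}): φ is false.
  s3 (successors {s2, s5}): φ is false.
  s4 (successors {s0, s1, s3, s4, s5, s6}): φ is false.
  s5 (successors {s0, s1, s4, s5}): φ is false.
  s6 (successors {s1, s6}): φ is true.
Detail at s6 (witness):
  At s6: not not Box r is true, q is true, so not not Box r and q is true.
    At s6: not Box r is false, so not not Box r is true.
      At s6: Box r is true, so not Box r is false.

Yes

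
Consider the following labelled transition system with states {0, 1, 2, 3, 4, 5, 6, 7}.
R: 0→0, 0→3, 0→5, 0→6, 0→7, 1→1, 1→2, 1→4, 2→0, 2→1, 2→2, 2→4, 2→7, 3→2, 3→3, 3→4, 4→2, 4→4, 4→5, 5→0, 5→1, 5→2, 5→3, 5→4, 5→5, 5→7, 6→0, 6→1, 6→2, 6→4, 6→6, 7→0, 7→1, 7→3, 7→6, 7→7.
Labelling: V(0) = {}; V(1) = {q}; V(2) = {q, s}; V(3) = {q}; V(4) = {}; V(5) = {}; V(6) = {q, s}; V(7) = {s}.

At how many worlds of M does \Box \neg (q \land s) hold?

Recall that \Box ψ holds at a world iff ψ holds at every accessible world, and \Diamond ψ holds iff ψ holds at some accessible world.
Let φ = \Box \neg (q \land s). Evaluate φ at each world:
  0 (successors {0, 3, 5, 6, 7}): φ is false.
  1 (successors {1, 2, 4}): φ is false.
  2 (successors {0, 1, 2, 4, 7}): φ is false.
  3 (successors {2, 3, 4}): φ is false.
  4 (successors {2, 4, 5}): φ is false.
  5 (successors {0, 1, 2, 3, 4, 5, 7}): φ is false.
  6 (successors {0, 1, 2, 4, 6}): φ is false.
  7 (successors {0, 1, 3, 6, 7}): φ is false.
For instance, at 6:
  At 6: \Box \neg (q \land s) requires \neg (q \land s) at every successor {0, 1, 2, 4, 6}.
    \neg (q \land s) fails at 2, so \Box \neg (q \land s) is false at 6.
Satisfying worlds: none.

0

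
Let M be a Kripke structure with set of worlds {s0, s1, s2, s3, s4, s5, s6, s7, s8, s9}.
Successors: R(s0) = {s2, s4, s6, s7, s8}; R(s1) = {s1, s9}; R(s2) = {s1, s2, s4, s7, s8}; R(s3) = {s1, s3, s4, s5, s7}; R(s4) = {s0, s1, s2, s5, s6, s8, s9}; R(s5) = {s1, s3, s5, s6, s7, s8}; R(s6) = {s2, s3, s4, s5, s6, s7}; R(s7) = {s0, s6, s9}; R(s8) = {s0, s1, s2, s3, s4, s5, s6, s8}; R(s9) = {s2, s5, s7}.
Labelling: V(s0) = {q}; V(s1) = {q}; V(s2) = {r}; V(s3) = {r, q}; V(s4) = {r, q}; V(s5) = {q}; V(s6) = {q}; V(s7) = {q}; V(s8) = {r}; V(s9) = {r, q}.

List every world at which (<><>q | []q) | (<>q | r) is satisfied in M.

Recall that []ψ holds at a world iff ψ holds at every accessible world, and <>ψ holds iff ψ holds at some accessible world.
Let φ = (<><>q | []q) | (<>q | r). Evaluate φ at each world:
  s0 (successors {s2, s4, s6, s7, s8}): φ is true.
  s1 (successors {s1, s9}): φ is true.
  s2 (successors {s1, s2, s4, s7, s8}): φ is true.
  s3 (successors {s1, s3, s4, s5, s7}): φ is true.
  s4 (successors {s0, s1, s2, s5, s6, s8, s9}): φ is true.
  s5 (successors {s1, s3, s5, s6, s7, s8}): φ is true.
  s6 (successors {s2, s3, s4, s5, s6, s7}): φ is true.
  s7 (successors {s0, s6, s9}): φ is true.
  s8 (successors {s0, s1, s2, s3, s4, s5, s6, s8}): φ is true.
  s9 (successors {s2, s5, s7}): φ is true.
For instance, at s6:
  At s6: <><>q | []q is true, <>q | r is true, so (<><>q | []q) | (<>q | r) is true.
    At s6: <><>q is true, []q is false, so <><>q | []q is true.
      At s6: <><>q requires <>q at some successor in {s2, s3, s4, s5, s6, s7}.
        <>q holds at s2, so <><>q is true at s6.
      At s6: []q requires q at every successor {s2, s3, s4, s5, s6, s7}.
        q fails at s2, so []q is false at s6.
    At s6: <>q is true, r is false, so <>q | r is true.
      At s6: <>q requires q at some successor in {s2, s3, s4, s5, s6, s7}.
        q holds at s3, so <>q is true at s6.
Satisfying worlds: {s0, s1, s2, s3, s4, s5, s6, s7, s8, s9}

s0, s1, s2, s3, s4, s5, s6, s7, s8, s9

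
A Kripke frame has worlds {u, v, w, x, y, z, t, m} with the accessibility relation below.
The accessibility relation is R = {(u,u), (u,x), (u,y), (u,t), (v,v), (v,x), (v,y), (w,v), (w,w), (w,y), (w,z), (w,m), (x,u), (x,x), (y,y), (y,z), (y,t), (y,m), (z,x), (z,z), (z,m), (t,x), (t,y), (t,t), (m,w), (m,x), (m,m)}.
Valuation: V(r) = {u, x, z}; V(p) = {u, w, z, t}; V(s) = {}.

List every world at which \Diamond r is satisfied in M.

Let φ = \Diamond r. Evaluate φ at each world:
  u (successors {u, x, y, t}): φ is true.
  v (successors {v, x, y}): φ is true.
  w (successors {v, w, y, z, m}): φ is true.
  x (successors {u, x}): φ is true.
  y (successors {y, z, t, m}): φ is true.
  z (successors {x, z, m}): φ is true.
  t (successors {x, y, t}): φ is true.
  m (successors {w, x, m}): φ is true.
For instance, at v:
  At v: \Diamond r requires r at some successor in {v, x, y}.
    r holds at x, so \Diamond r is true at v.
Satisfying worlds: {u, v, w, x, y, z, t, m}

u, v, w, x, y, z, t, m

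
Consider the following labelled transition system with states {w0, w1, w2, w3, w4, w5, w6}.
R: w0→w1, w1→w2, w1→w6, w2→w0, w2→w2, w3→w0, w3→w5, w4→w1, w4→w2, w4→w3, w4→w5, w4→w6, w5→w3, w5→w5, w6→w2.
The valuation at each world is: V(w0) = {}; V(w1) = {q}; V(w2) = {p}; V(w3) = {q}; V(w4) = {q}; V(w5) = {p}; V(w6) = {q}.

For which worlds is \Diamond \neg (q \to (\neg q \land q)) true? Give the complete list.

Let φ = \Diamond \neg (q \to (\neg q \land q)). Evaluate φ at each world:
  w0 (successors {w1}): φ is true.
  w1 (successors {w2, w6}): φ is true.
  w2 (successors {w0, w2}): φ is false.
  w3 (successors {w0, w5}): φ is false.
  w4 (successors {w1, w2, w3, w5, w6}): φ is true.
  w5 (successors {w3, w5}): φ is true.
  w6 (successors {w2}): φ is false.
For instance, at w1:
  At w1: \Diamond \neg (q \to (\neg q \land q)) requires \neg (q \to (\neg q \land q)) at some successor in {w2, w6}.
    \neg (q \to (\neg q \land q)) holds at w6, so \Diamond \neg (q \to (\neg q \land q)) is true at w1.
Satisfying worlds: {w0, w1, w4, w5}

w0, w1, w4, w5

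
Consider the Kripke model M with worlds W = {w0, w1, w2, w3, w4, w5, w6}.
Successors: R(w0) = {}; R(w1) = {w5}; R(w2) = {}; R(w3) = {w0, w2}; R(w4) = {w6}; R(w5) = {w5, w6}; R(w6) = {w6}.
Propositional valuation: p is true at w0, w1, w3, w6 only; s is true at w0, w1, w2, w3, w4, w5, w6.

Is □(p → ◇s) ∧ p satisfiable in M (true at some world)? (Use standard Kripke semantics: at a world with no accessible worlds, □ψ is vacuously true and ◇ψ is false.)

Let φ = □(p → ◇s) ∧ p. Evaluate φ at each world:
  w0 (successors ∅): φ is true.
  w1 (successors {w5}): φ is true.
  w2 (successors ∅): φ is false.
  w3 (successors {w0, w2}): φ is false.
  w4 (successors {w6}): φ is false.
  w5 (successors {w5, w6}): φ is false.
  w6 (successors {w6}): φ is true.
Detail at w0 (witness):
  At w0: □(p → ◇s) is true, p is true, so □(p → ◇s) ∧ p is true.
    At w0: no accessible worlds, so □(p → ◇s) holds vacuously.

Yes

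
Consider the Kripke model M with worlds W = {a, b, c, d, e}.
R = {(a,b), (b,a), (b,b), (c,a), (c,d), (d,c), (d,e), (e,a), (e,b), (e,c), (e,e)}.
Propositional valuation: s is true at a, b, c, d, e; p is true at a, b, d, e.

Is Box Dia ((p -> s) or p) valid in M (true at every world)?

Recall that Box ψ holds at a world iff ψ holds at every accessible world, and Dia ψ holds iff ψ holds at some accessible world.
Let φ = Box Dia ((p -> s) or p). Evaluate φ at each world:
  a (successors {b}): φ is true.
  b (successors {a, b}): φ is true.
  c (successors {a, d}): φ is true.
  d (successors {c, e}): φ is true.
  e (successors {a, b, c, e}): φ is true.
For instance, at a:
  At a: Box Dia ((p -> s) or p) requires Dia ((p -> s) or p) at every successor {b}.
      At b: Dia ((p -> s) or p) requires (p -> s) or p at some successor in {a, b}.
        (p -> s) or p holds at a, so Dia ((p -> s) or p) is true at b.
  So Box Dia ((p -> s) or p) is true at a.

Yes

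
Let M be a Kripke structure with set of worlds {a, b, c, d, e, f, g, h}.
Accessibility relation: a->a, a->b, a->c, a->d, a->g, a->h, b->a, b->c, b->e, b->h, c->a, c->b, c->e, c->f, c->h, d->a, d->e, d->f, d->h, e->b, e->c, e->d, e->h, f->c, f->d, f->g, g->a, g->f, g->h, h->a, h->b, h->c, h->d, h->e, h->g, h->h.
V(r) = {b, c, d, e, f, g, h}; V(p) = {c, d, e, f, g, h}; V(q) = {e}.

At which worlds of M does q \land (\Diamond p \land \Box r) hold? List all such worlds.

e

Let φ = q \land (\Diamond p \land \Box r). Evaluate φ at each world:
  a (successors {a, b, c, d, g, h}): φ is false.
  b (successors {a, c, e, h}): φ is false.
  c (successors {a, b, e, f, h}): φ is false.
  d (successors {a, e, f, h}): φ is false.
  e (successors {b, c, d, h}): φ is true.
  f (successors {c, d, g}): φ is false.
  g (successors {a, f, h}): φ is false.
  h (successors {a, b, c, d, e, g, h}): φ is false.
For instance, at h:
  At h: q is false, \Diamond p \land \Box r is false, so q \land (\Diamond p \land \Box r) is false.
    At h: \Diamond p is true, \Box r is false, so \Diamond p \land \Box r is false.
      At h: \Diamond p requires p at some successor in {a, b, c, d, e, g, h}.
        p holds at c, so \Diamond p is true at h.
      At h: \Box r requires r at every successor {a, b, c, d, e, g, h}.
        r fails at a, so \Box r is false at h.
Satisfying worlds: {e}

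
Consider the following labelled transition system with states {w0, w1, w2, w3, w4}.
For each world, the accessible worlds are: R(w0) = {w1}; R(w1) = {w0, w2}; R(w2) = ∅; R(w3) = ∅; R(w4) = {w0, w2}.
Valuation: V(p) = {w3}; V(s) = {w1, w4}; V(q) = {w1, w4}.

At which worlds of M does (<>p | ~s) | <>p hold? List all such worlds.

Let φ = (<>p | ~s) | <>p. Evaluate φ at each world:
  w0 (successors {w1}): φ is true.
  w1 (successors {w0, w2}): φ is false.
  w2 (successors ∅): φ is true.
  w3 (successors ∅): φ is true.
  w4 (successors {w0, w2}): φ is false.
For instance, at w1:
  At w1: <>p | ~s is false, <>p is false, so (<>p | ~s) | <>p is false.
    At w1: <>p is false, ~s is false, so <>p | ~s is false.
      At w1: <>p requires p at some successor in {w0, w2}.
        At w0: p is false.
        At w2: p is false.
      So <>p is false at w1.
    At w1: <>p requires p at some successor in {w0, w2}.
      At w0: p is false.
      At w2: p is false.
    So <>p is false at w1.
Satisfying worlds: {w0, w2, w3}

w0, w2, w3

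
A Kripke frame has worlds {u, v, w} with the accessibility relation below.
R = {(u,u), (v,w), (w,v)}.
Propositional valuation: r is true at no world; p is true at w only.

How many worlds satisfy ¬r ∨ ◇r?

3

Recall that ◇ψ holds at a world iff ψ holds at some accessible world.
Let φ = ¬r ∨ ◇r. Evaluate φ at each world:
  u (successors {u}): φ is true.
  v (successors {w}): φ is true.
  w (successors {v}): φ is true.
For instance, at w:
  At w: ¬r is true, ◇r is false, so ¬r ∨ ◇r is true.
    At w: ◇r requires r at some successor in {v}.
      At v: r is false.
    So ◇r is false at w.
Satisfying worlds: {u, v, w}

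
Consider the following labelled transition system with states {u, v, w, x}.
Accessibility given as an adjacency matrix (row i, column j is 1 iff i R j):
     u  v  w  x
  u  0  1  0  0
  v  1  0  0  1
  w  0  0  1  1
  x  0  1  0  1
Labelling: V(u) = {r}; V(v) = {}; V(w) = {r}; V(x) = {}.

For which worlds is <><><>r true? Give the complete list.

v, w, x

Let φ = <><><>r. Evaluate φ at each world:
  u (successors {v}): φ is false.
  v (successors {u, x}): φ is true.
  w (successors {w, x}): φ is true.
  x (successors {v, x}): φ is true.
For instance, at u:
  At u: <><><>r requires <><>r at some successor in {v}.
    At v: <><>r is false.
  So <><><>r is false at u.
Satisfying worlds: {v, w, x}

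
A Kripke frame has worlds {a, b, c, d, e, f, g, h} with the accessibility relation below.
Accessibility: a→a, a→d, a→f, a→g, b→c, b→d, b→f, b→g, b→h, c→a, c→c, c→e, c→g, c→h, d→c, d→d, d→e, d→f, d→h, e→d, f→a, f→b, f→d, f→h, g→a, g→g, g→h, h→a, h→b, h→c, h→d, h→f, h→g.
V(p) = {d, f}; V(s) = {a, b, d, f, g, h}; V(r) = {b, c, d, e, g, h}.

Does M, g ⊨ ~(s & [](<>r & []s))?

At g: s & [](<>r & []s) is false, so ~(s & [](<>r & []s)) is true.
  At g: s is true, [](<>r & []s) is false, so s & [](<>r & []s) is false.
    At g: [](<>r & []s) requires <>r & []s at every successor {a, g, h}.
      <>r & []s fails at h, so [](<>r & []s) is false at g.

Yes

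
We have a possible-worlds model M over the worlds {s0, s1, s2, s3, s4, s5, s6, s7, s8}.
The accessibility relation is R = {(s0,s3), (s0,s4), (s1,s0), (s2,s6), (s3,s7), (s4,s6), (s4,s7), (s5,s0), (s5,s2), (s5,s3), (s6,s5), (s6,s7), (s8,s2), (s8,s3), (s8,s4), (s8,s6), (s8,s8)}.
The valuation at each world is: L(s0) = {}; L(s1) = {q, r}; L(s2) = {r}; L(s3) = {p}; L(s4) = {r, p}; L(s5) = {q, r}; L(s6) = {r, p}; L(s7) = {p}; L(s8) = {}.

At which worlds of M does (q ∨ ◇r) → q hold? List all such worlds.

Recall that ◇ψ holds at a world iff ψ holds at some accessible world.
Let φ = (q ∨ ◇r) → q. Evaluate φ at each world:
  s0 (successors {s3, s4}): φ is false.
  s1 (successors {s0}): φ is true.
  s2 (successors {s6}): φ is false.
  s3 (successors {s7}): φ is true.
  s4 (successors {s6, s7}): φ is false.
  s5 (successors {s0, s2, s3}): φ is true.
  s6 (successors {s5, s7}): φ is false.
  s7 (successors ∅): φ is true.
  s8 (successors {s2, s3, s4, s6, s8}): φ is false.
For instance, at s8:
  At s8: q ∨ ◇r is true, q is false, so (q ∨ ◇r) → q is false.
    At s8: q is false, ◇r is true, so q ∨ ◇r is true.
      At s8: ◇r requires r at some successor in {s2, s3, s4, s6, s8}.
        r holds at s2, so ◇r is true at s8.
Satisfying worlds: {s1, s3, s5, s7}

s1, s3, s5, s7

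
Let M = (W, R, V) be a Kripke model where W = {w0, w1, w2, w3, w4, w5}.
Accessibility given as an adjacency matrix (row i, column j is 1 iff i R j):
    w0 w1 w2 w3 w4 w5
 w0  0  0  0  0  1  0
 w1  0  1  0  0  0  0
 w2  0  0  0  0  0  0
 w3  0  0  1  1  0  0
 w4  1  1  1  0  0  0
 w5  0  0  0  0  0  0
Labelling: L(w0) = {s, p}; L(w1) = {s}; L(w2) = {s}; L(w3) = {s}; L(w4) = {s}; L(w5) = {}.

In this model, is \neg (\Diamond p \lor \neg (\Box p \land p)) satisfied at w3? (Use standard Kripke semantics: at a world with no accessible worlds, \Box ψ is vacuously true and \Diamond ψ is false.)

No

Recall that \Box ψ holds at a world iff ψ holds at every accessible world, and \Diamond ψ holds iff ψ holds at some accessible world.
At w3: \Diamond p \lor \neg (\Box p \land p) is true, so \neg (\Diamond p \lor \neg (\Box p \land p)) is false.
  At w3: \Diamond p is false, \neg (\Box p \land p) is true, so \Diamond p \lor \neg (\Box p \land p) is true.
    At w3: \Diamond p requires p at some successor in {w2, w3}.
      At w2: p is false.
      At w3: p is false.
    So \Diamond p is false at w3.
    At w3: \Box p \land p is false, so \neg (\Box p \land p) is true.
      At w3: \Box p is false, p is false, so \Box p \land p is false.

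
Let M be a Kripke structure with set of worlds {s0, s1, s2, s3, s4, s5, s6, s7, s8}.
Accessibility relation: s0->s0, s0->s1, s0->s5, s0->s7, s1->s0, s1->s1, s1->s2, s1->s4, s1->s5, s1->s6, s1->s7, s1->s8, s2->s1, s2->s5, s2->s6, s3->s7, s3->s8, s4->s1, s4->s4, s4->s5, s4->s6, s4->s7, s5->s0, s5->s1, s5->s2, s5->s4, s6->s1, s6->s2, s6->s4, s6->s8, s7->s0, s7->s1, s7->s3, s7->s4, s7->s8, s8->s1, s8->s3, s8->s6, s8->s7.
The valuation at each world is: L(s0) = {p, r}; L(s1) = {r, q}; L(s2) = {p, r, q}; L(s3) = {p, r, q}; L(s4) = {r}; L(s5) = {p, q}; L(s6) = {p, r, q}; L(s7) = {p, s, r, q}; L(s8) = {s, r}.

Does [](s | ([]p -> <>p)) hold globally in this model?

Let φ = [](s | ([]p -> <>p)). Evaluate φ at each world:
  s0 (successors {s0, s1, s5, s7}): φ is true.
  s1 (successors {s0, s1, s2, s4, s5, s6, s7, s8}): φ is true.
  s2 (successors {s1, s5, s6}): φ is true.
  s3 (successors {s7, s8}): φ is true.
  s4 (successors {s1, s4, s5, s6, s7}): φ is true.
  s5 (successors {s0, s1, s2, s4}): φ is true.
  s6 (successors {s1, s2, s4, s8}): φ is true.
  s7 (successors {s0, s1, s3, s4, s8}): φ is true.
  s8 (successors {s1, s3, s6, s7}): φ is true.
For instance, at s2:
  At s2: [](s | ([]p -> <>p)) requires s | ([]p -> <>p) at every successor {s1, s5, s6}.
      At s1: s is false, []p -> <>p is true, so s | ([]p -> <>p) is true.
      At s5: s is false, []p -> <>p is true, so s | ([]p -> <>p) is true.
      At s6: s is false, []p -> <>p is true, so s | ([]p -> <>p) is true.
  So [](s | ([]p -> <>p)) is true at s2.

Yes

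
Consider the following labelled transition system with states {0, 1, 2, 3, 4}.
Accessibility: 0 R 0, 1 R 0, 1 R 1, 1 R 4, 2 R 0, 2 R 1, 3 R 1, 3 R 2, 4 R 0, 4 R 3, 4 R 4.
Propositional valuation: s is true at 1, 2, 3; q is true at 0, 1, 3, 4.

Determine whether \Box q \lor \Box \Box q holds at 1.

Yes

At 1: \Box q is true, \Box \Box q is true, so \Box q \lor \Box \Box q is true.
  At 1: \Box q requires q at every successor {0, 1, 4}.
    At 0: q is true.
    At 1: q is true.
    At 4: q is true.
  So \Box q is true at 1.
  At 1: \Box \Box q requires \Box q at every successor {0, 1, 4}.
      At 0: \Box q requires q at every successor {0}.
        At 0: q is true.
      So \Box q is true at 0.
      At 1: \Box q requires q at every successor {0, 1, 4}.
        At 0: q is true.
        At 1: q is true.
        At 4: q is true.
      So \Box q is true at 1.
      At 4: \Box q requires q at every successor {0, 3, 4}.
        At 0: q is true.
        At 3: q is true.
        At 4: q is true.
      So \Box q is true at 4.
  So \Box \Box q is true at 1.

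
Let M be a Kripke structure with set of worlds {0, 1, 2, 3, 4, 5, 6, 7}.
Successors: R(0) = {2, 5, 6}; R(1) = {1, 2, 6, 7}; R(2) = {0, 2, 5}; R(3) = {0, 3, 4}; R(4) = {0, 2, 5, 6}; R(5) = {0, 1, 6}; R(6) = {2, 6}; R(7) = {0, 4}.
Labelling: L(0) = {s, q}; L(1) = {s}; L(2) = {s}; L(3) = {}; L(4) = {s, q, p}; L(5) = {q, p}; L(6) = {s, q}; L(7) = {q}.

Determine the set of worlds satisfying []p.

none

Recall that []ψ holds at a world iff ψ holds at every accessible world, and <>ψ holds iff ψ holds at some accessible world.
Let φ = []p. Evaluate φ at each world:
  0 (successors {2, 5, 6}): φ is false.
  1 (successors {1, 2, 6, 7}): φ is false.
  2 (successors {0, 2, 5}): φ is false.
  3 (successors {0, 3, 4}): φ is false.
  4 (successors {0, 2, 5, 6}): φ is false.
  5 (successors {0, 1, 6}): φ is false.
  6 (successors {2, 6}): φ is false.
  7 (successors {0, 4}): φ is false.
For instance, at 3:
  At 3: []p requires p at every successor {0, 3, 4}.
    p fails at 0, so []p is false at 3.
Satisfying worlds: none.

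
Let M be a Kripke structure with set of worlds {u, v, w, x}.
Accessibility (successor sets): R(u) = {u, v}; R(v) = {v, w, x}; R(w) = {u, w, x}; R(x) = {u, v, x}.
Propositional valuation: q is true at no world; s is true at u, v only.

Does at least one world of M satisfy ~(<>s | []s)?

No

Let φ = ~(<>s | []s). Evaluate φ at each world:
  u (successors {u, v}): φ is false.
  v (successors {v, w, x}): φ is false.
  w (successors {u, w, x}): φ is false.
  x (successors {u, v, x}): φ is false.
For instance, at v:
  At v: <>s | []s is true, so ~(<>s | []s) is false.
    At v: <>s is true, []s is false, so <>s | []s is true.
      At v: <>s requires s at some successor in {v, w, x}.
        s holds at v, so <>s is true at v.
      At v: []s requires s at every successor {v, w, x}.
        s fails at w, so []s is false at v.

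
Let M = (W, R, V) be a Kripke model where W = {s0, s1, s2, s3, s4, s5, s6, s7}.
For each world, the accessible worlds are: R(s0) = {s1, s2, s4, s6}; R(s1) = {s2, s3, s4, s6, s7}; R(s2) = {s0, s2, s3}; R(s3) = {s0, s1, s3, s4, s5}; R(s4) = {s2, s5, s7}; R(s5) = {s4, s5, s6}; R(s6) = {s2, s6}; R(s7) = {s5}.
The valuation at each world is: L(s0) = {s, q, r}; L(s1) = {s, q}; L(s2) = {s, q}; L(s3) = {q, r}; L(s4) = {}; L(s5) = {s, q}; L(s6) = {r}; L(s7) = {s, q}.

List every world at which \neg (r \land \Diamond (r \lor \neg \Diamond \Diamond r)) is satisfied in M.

s1, s2, s4, s5, s7

Let φ = \neg (r \land \Diamond (r \lor \neg \Diamond \Diamond r)). Evaluate φ at each world:
  s0 (successors {s1, s2, s4, s6}): φ is false.
  s1 (successors {s2, s3, s4, s6, s7}): φ is true.
  s2 (successors {s0, s2, s3}): φ is true.
  s3 (successors {s0, s1, s3, s4, s5}): φ is false.
  s4 (successors {s2, s5, s7}): φ is true.
  s5 (successors {s4, s5, s6}): φ is true.
  s6 (successors {s2, s6}): φ is false.
  s7 (successors {s5}): φ is true.
For instance, at s1:
  At s1: r \land \Diamond (r \lor \neg \Diamond \Diamond r) is false, so \neg (r \land \Diamond (r \lor \neg \Diamond \Diamond r)) is true.
    At s1: r is false, \Diamond (r \lor \neg \Diamond \Diamond r) is true, so r \land \Diamond (r \lor \neg \Diamond \Diamond r) is false.
      At s1: \Diamond (r \lor \neg \Diamond \Diamond r) requires r \lor \neg \Diamond \Diamond r at some successor in {s2, s3, s4, s6, s7}.
        r \lor \neg \Diamond \Diamond r holds at s3, so \Diamond (r \lor \neg \Diamond \Diamond r) is true at s1.
Satisfying worlds: {s1, s2, s4, s5, s7}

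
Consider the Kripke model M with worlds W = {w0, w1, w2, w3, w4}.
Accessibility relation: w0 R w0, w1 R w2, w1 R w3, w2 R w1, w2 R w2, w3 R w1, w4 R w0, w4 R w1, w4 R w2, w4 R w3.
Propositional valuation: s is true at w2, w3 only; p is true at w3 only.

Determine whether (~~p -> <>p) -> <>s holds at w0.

No

Recall that <>ψ holds at a world iff ψ holds at some accessible world.
At w0: ~~p -> <>p is true, <>s is false, so (~~p -> <>p) -> <>s is false.
  At w0: ~~p is false, <>p is false, so ~~p -> <>p is true.
    At w0: <>p requires p at some successor in {w0}.
      At w0: p is false.
    So <>p is false at w0.
  At w0: <>s requires s at some successor in {w0}.
    At w0: s is false.
  So <>s is false at w0.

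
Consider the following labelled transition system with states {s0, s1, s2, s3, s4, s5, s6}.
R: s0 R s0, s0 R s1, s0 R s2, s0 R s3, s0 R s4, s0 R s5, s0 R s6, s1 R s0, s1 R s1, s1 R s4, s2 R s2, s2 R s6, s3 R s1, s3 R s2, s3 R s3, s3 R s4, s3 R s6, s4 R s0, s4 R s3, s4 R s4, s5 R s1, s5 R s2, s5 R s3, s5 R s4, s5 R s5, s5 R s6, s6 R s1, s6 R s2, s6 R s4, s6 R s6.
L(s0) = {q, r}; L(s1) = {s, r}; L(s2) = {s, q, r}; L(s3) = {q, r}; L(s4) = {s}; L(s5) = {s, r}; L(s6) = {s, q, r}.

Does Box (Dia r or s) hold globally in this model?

Yes

Let φ = Box (Dia r or s). Evaluate φ at each world:
  s0 (successors {s0, s1, s2, s3, s4, s5, s6}): φ is true.
  s1 (successors {s0, s1, s4}): φ is true.
  s2 (successors {s2, s6}): φ is true.
  s3 (successors {s1, s2, s3, s4, s6}): φ is true.
  s4 (successors {s0, s3, s4}): φ is true.
  s5 (successors {s1, s2, s3, s4, s5, s6}): φ is true.
  s6 (successors {s1, s2, s4, s6}): φ is true.
For instance, at s2:
  At s2: Box (Dia r or s) requires Dia r or s at every successor {s2, s6}.
      At s2: Dia r is true, s is true, so Dia r or s is true.
      At s6: Dia r is true, s is true, so Dia r or s is true.
  So Box (Dia r or s) is true at s2.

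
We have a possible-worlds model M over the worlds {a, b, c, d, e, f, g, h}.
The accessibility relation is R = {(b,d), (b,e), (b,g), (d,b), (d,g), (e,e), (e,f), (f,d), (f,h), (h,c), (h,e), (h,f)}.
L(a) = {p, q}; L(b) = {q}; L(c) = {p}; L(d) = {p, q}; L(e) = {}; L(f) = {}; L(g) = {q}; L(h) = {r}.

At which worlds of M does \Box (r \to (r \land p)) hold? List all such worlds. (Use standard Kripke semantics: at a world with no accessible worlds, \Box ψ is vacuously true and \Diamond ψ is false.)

a, b, c, d, e, g, h

Let φ = \Box (r \to (r \land p)). Evaluate φ at each world:
  a (successors ∅): φ is true.
  b (successors {d, e, g}): φ is true.
  c (successors ∅): φ is true.
  d (successors {b, g}): φ is true.
  e (successors {e, f}): φ is true.
  f (successors {d, h}): φ is false.
  g (successors ∅): φ is true.
  h (successors {c, e, f}): φ is true.
For instance, at b:
  At b: \Box (r \to (r \land p)) requires r \to (r \land p) at every successor {d, e, g}.
    At d: r \to (r \land p) is true.
    At e: r \to (r \land p) is true.
    At g: r \to (r \land p) is true.
  So \Box (r \to (r \land p)) is true at b.
Satisfying worlds: {a, b, c, d, e, g, h}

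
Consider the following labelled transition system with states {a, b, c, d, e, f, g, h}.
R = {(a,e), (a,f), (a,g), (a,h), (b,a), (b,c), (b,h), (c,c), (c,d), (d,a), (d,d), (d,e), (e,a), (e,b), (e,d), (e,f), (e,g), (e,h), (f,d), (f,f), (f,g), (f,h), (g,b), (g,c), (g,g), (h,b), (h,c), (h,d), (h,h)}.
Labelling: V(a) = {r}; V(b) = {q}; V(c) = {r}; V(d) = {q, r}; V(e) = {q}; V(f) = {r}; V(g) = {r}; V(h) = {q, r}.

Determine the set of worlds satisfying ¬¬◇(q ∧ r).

a, b, c, d, e, f, h

Let φ = ¬¬◇(q ∧ r). Evaluate φ at each world:
  a (successors {e, f, g, h}): φ is true.
  b (successors {a, c, h}): φ is true.
  c (successors {c, d}): φ is true.
  d (successors {a, d, e}): φ is true.
  e (successors {a, b, d, f, g, h}): φ is true.
  f (successors {d, f, g, h}): φ is true.
  g (successors {b, c, g}): φ is false.
  h (successors {b, c, d, h}): φ is true.
For instance, at c:
  At c: ¬◇(q ∧ r) is false, so ¬¬◇(q ∧ r) is true.
    At c: ◇(q ∧ r) is true, so ¬◇(q ∧ r) is false.
      At c: ◇(q ∧ r) requires q ∧ r at some successor in {c, d}.
        q ∧ r holds at d, so ◇(q ∧ r) is true at c.
Satisfying worlds: {a, b, c, d, e, f, h}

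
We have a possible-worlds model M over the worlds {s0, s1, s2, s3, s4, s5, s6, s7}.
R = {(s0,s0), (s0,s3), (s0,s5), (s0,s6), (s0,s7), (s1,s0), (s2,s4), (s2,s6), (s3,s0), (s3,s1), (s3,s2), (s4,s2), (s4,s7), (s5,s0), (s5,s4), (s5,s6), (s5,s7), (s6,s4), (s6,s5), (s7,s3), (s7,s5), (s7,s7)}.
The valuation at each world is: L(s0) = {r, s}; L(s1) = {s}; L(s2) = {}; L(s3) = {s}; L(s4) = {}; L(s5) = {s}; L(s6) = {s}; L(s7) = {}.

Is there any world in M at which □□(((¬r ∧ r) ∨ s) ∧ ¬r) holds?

Let φ = □□(((¬r ∧ r) ∨ s) ∧ ¬r). Evaluate φ at each world:
  s0 (successors {s0, s3, s5, s6, s7}): φ is false.
  s1 (successors {s0}): φ is false.
  s2 (successors {s4, s6}): φ is false.
  s3 (successors {s0, s1, s2}): φ is false.
  s4 (successors {s2, s7}): φ is false.
  s5 (successors {s0, s4, s6, s7}): φ is false.
  s6 (successors {s4, s5}): φ is false.
  s7 (successors {s3, s5, s7}): φ is false.
For instance, at s4:
  At s4: □□(((¬r ∧ r) ∨ s) ∧ ¬r) requires □(((¬r ∧ r) ∨ s) ∧ ¬r) at every successor {s2, s7}.
    □(((¬r ∧ r) ∨ s) ∧ ¬r) fails at s2, so □□(((¬r ∧ r) ∨ s) ∧ ¬r) is false at s4.
      At s2: □(((¬r ∧ r) ∨ s) ∧ ¬r) requires ((¬r ∧ r) ∨ s) ∧ ¬r at every successor {s4, s6}.
        ((¬r ∧ r) ∨ s) ∧ ¬r fails at s4, so □(((¬r ∧ r) ∨ s) ∧ ¬r) is false at s2.

No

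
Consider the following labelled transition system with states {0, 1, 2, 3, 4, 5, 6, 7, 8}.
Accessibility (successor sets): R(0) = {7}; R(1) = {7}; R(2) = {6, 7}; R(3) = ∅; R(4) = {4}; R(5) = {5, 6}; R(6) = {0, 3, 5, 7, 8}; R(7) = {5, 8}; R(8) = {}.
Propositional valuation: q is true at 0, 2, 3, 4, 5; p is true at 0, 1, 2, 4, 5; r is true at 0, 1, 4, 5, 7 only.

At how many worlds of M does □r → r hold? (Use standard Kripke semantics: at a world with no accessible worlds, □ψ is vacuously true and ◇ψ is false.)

7

Recall that □ψ holds at a world iff ψ holds at every accessible world, and ◇ψ holds iff ψ holds at some accessible world.
Let φ = □r → r. Evaluate φ at each world:
  0 (successors {7}): φ is true.
  1 (successors {7}): φ is true.
  2 (successors {6, 7}): φ is true.
  3 (successors ∅): φ is false.
  4 (successors {4}): φ is true.
  5 (successors {5, 6}): φ is true.
  6 (successors {0, 3, 5, 7, 8}): φ is true.
  7 (successors {5, 8}): φ is true.
  8 (successors ∅): φ is false.
For instance, at 7:
  At 7: □r is false, r is true, so □r → r is true.
    At 7: □r requires r at every successor {5, 8}.
      r fails at 8, so □r is false at 7.
Satisfying worlds: {0, 1, 2, 4, 5, 6, 7}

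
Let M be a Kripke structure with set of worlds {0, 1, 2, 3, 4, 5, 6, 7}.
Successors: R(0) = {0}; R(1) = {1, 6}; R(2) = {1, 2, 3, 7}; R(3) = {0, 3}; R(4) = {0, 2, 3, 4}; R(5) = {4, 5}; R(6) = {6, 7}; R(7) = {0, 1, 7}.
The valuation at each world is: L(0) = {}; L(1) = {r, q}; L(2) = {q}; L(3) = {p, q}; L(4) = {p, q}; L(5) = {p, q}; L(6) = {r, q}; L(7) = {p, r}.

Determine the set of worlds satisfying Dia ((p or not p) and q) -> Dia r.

Let φ = Dia ((p or not p) and q) -> Dia r. Evaluate φ at each world:
  0 (successors {0}): φ is true.
  1 (successors {1, 6}): φ is true.
  2 (successors {1, 2, 3, 7}): φ is true.
  3 (successors {0, 3}): φ is false.
  4 (successors {0, 2, 3, 4}): φ is false.
  5 (successors {4, 5}): φ is false.
  6 (successors {6, 7}): φ is true.
  7 (successors {0, 1, 7}): φ is true.
For instance, at 0:
  At 0: Dia ((p or not p) and q) is false, Dia r is false, so Dia ((p or not p) and q) -> Dia r is true.
    At 0: Dia ((p or not p) and q) requires (p or not p) and q at some successor in {0}.
      At 0: (p or not p) and q is false.
    So Dia ((p or not p) and q) is false at 0.
    At 0: Dia r requires r at some successor in {0}.
      At 0: r is false.
    So Dia r is false at 0.
Satisfying worlds: {0, 1, 2, 6, 7}

0, 1, 2, 6, 7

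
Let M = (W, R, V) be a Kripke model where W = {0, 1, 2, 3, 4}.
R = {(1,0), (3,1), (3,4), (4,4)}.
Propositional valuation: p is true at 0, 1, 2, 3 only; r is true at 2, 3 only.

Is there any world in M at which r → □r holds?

Yes

Let φ = r → □r. Evaluate φ at each world:
  0 (successors ∅): φ is true.
  1 (successors {0}): φ is true.
  2 (successors ∅): φ is true.
  3 (successors {1, 4}): φ is false.
  4 (successors {4}): φ is true.
Detail at 0 (witness):
  At 0: r is false, □r is true, so r → □r is true.
    At 0: no accessible worlds, so □r holds vacuously.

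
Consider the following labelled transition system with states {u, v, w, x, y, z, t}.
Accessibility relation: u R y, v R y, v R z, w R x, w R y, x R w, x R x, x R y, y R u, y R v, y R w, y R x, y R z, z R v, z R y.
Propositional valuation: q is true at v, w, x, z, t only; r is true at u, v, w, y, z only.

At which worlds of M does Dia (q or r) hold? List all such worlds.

u, v, w, x, y, z

Recall that Dia ψ holds at a world iff ψ holds at some accessible world.
Let φ = Dia (q or r). Evaluate φ at each world:
  u (successors {y}): φ is true.
  v (successors {y, z}): φ is true.
  w (successors {x, y}): φ is true.
  x (successors {w, x, y}): φ is true.
  y (successors {u, v, w, x, z}): φ is true.
  z (successors {v, y}): φ is true.
  t (successors ∅): φ is false.
For instance, at u:
  At u: Dia (q or r) requires q or r at some successor in {y}.
    q or r holds at y, so Dia (q or r) is true at u.
Satisfying worlds: {u, v, w, x, y, z}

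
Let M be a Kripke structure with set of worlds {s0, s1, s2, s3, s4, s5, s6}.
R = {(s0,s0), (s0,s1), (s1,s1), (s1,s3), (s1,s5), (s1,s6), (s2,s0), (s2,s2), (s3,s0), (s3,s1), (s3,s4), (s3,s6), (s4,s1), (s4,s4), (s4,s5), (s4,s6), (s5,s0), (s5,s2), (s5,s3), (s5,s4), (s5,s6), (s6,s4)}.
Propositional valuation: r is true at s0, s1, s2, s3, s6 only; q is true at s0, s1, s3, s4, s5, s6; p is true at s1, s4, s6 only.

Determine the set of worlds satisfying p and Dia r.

s1, s4

Recall that Dia ψ holds at a world iff ψ holds at some accessible world.
Let φ = p and Dia r. Evaluate φ at each world:
  s0 (successors {s0, s1}): φ is false.
  s1 (successors {s1, s3, s5, s6}): φ is true.
  s2 (successors {s0, s2}): φ is false.
  s3 (successors {s0, s1, s4, s6}): φ is false.
  s4 (successors {s1, s4, s5, s6}): φ is true.
  s5 (successors {s0, s2, s3, s4, s6}): φ is false.
  s6 (successors {s4}): φ is false.
For instance, at s2:
  At s2: p is false, Dia r is true, so p and Dia r is false.
    At s2: Dia r requires r at some successor in {s0, s2}.
      r holds at s0, so Dia r is true at s2.
Satisfying worlds: {s1, s4}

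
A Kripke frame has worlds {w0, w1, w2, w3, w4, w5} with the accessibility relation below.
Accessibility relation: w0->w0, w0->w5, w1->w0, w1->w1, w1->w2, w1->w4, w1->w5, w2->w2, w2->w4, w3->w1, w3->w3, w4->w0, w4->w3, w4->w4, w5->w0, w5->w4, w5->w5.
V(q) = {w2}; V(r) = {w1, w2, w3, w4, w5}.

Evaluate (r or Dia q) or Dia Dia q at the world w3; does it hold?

Yes

At w3: r or Dia q is true, Dia Dia q is true, so (r or Dia q) or Dia Dia q is true.
  At w3: r is true, Dia q is false, so r or Dia q is true.
    At w3: Dia q requires q at some successor in {w1, w3}.
      At w1: q is false.
      At w3: q is false.
    So Dia q is false at w3.
  At w3: Dia Dia q requires Dia q at some successor in {w1, w3}.
    Dia q holds at w1, so Dia Dia q is true at w3.
      At w1: Dia q requires q at some successor in {w0, w1, w2, w4, w5}.
        q holds at w2, so Dia q is true at w1.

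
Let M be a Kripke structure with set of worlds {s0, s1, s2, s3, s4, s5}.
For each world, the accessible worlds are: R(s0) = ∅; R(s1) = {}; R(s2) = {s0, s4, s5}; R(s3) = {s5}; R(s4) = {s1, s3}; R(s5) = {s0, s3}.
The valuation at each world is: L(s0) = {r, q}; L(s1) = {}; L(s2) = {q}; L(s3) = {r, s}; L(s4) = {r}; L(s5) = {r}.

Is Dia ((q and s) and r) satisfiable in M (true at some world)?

No

Let φ = Dia ((q and s) and r). Evaluate φ at each world:
  s0 (successors ∅): φ is false.
  s1 (successors ∅): φ is false.
  s2 (successors {s0, s4, s5}): φ is false.
  s3 (successors {s5}): φ is false.
  s4 (successors {s1, s3}): φ is false.
  s5 (successors {s0, s3}): φ is false.
For instance, at s2:
  At s2: Dia ((q and s) and r) requires (q and s) and r at some successor in {s0, s4, s5}.
    At s0: (q and s) and r is false.
    At s4: (q and s) and r is false.
    At s5: (q and s) and r is false.
  So Dia ((q and s) and r) is false at s2.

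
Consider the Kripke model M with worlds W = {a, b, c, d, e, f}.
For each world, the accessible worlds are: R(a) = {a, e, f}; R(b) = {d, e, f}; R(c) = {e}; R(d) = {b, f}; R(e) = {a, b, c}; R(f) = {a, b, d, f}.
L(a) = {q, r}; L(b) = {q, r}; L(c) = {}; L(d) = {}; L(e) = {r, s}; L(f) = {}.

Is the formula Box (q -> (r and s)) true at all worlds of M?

No

Let φ = Box (q -> (r and s)). Evaluate φ at each world:
  a (successors {a, e, f}): φ is false.
  b (successors {d, e, f}): φ is true.
  c (successors {e}): φ is true.
  d (successors {b, f}): φ is false.
  e (successors {a, b, c}): φ is false.
  f (successors {a, b, d, f}): φ is false.
Detail at a (counterexample):
  At a: Box (q -> (r and s)) requires q -> (r and s) at every successor {a, e, f}.
    q -> (r and s) fails at a, so Box (q -> (r and s)) is false at a.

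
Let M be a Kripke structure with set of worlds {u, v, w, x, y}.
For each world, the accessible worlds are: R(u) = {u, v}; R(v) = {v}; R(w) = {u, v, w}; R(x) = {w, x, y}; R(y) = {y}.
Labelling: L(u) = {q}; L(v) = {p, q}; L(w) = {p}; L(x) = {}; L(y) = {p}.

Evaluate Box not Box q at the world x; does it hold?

Yes

At x: Box not Box q requires not Box q at every successor {w, x, y}.
    At w: Box q is false, so not Box q is true.
      At w: Box q requires q at every successor {u, v, w}.
        q fails at w, so Box q is false at w.
    At x: Box q is false, so not Box q is true.
      At x: Box q requires q at every successor {w, x, y}.
        q fails at w, so Box q is false at x.
    At y: Box q is false, so not Box q is true.
      At y: Box q requires q at every successor {y}.
        q fails at y, so Box q is false at y.
So Box not Box q is true at x.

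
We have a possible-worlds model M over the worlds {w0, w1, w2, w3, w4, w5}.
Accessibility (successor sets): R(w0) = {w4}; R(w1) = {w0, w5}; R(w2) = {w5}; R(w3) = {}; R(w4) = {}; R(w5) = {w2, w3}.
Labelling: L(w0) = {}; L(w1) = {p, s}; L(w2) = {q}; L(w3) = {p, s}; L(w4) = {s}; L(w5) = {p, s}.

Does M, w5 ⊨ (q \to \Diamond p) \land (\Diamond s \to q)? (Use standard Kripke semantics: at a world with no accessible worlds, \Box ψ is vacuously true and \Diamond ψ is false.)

At w5: q \to \Diamond p is true, \Diamond s \to q is false, so (q \to \Diamond p) \land (\Diamond s \to q) is false.
  At w5: q is false, \Diamond p is true, so q \to \Diamond p is true.
    At w5: \Diamond p requires p at some successor in {w2, w3}.
      p holds at w3, so \Diamond p is true at w5.
  At w5: \Diamond s is true, q is false, so \Diamond s \to q is false.
    At w5: \Diamond s requires s at some successor in {w2, w3}.
      s holds at w3, so \Diamond s is true at w5.

No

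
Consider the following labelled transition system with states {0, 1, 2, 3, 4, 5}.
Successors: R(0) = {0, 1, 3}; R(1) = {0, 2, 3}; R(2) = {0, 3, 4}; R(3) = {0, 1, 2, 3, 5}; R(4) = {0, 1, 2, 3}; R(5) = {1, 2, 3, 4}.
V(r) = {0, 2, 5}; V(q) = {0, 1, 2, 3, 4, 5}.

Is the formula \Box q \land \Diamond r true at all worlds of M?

Let φ = \Box q \land \Diamond r. Evaluate φ at each world:
  0 (successors {0, 1, 3}): φ is true.
  1 (successors {0, 2, 3}): φ is true.
  2 (successors {0, 3, 4}): φ is true.
  3 (successors {0, 1, 2, 3, 5}): φ is true.
  4 (successors {0, 1, 2, 3}): φ is true.
  5 (successors {1, 2, 3, 4}): φ is true.
For instance, at 5:
  At 5: \Box q is true, \Diamond r is true, so \Box q \land \Diamond r is true.
    At 5: \Box q requires q at every successor {1, 2, 3, 4}.
      At 1: q is true.
      At 2: q is true.
      At 3: q is true.
      At 4: q is true.
    So \Box q is true at 5.
    At 5: \Diamond r requires r at some successor in {1, 2, 3, 4}.
      r holds at 2, so \Diamond r is true at 5.

Yes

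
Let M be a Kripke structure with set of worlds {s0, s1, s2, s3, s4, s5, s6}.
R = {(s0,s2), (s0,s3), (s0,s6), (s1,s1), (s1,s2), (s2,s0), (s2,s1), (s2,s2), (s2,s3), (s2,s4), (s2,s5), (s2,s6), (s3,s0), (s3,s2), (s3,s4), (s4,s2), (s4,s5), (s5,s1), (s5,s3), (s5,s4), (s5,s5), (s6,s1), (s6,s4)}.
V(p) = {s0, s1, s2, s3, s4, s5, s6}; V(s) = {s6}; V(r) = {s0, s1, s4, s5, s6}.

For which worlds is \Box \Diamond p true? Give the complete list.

Recall that \Box ψ holds at a world iff ψ holds at every accessible world, and \Diamond ψ holds iff ψ holds at some accessible world.
Let φ = \Box \Diamond p. Evaluate φ at each world:
  s0 (successors {s2, s3, s6}): φ is true.
  s1 (successors {s1, s2}): φ is true.
  s2 (successors {s0, s1, s2, s3, s4, s5, s6}): φ is true.
  s3 (successors {s0, s2, s4}): φ is true.
  s4 (successors {s2, s5}): φ is true.
  s5 (successors {s1, s3, s4, s5}): φ is true.
  s6 (successors {s1, s4}): φ is true.
For instance, at s0:
  At s0: \Box \Diamond p requires \Diamond p at every successor {s2, s3, s6}.
      At s2: \Diamond p requires p at some successor in {s0, s1, s2, s3, s4, s5, s6}.
        p holds at s0, so \Diamond p is true at s2.
      At s3: \Diamond p requires p at some successor in {s0, s2, s4}.
        p holds at s0, so \Diamond p is true at s3.
      At s6: \Diamond p requires p at some successor in {s1, s4}.
        p holds at s1, so \Diamond p is true at s6.
  So \Box \Diamond p is true at s0.
Satisfying worlds: {s0, s1, s2, s3, s4, s5, s6}

s0, s1, s2, s3, s4, s5, s6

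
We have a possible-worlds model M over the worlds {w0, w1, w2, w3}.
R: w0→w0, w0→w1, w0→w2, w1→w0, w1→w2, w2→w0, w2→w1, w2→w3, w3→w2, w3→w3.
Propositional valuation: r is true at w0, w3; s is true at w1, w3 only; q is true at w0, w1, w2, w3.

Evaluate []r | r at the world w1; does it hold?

At w1: []r is false, r is false, so []r | r is false.
  At w1: []r requires r at every successor {w0, w2}.
    r fails at w2, so []r is false at w1.

No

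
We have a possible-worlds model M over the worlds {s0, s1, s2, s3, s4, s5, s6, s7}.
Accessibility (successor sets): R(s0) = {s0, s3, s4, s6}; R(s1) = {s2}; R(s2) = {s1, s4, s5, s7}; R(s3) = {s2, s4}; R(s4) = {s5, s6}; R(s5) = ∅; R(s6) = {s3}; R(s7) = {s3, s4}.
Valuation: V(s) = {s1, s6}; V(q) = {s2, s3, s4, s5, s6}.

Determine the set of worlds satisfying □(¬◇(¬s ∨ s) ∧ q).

Let φ = □(¬◇(¬s ∨ s) ∧ q). Evaluate φ at each world:
  s0 (successors {s0, s3, s4, s6}): φ is false.
  s1 (successors {s2}): φ is false.
  s2 (successors {s1, s4, s5, s7}): φ is false.
  s3 (successors {s2, s4}): φ is false.
  s4 (successors {s5, s6}): φ is false.
  s5 (successors ∅): φ is true.
  s6 (successors {s3}): φ is false.
  s7 (successors {s3, s4}): φ is false.
For instance, at s3:
  At s3: □(¬◇(¬s ∨ s) ∧ q) requires ¬◇(¬s ∨ s) ∧ q at every successor {s2, s4}.
    ¬◇(¬s ∨ s) ∧ q fails at s2, so □(¬◇(¬s ∨ s) ∧ q) is false at s3.
      At s2: ¬◇(¬s ∨ s) is false, q is true, so ¬◇(¬s ∨ s) ∧ q is false.
Satisfying worlds: {s5}

s5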